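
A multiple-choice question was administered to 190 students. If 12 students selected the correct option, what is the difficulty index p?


Item difficulty p = number correct / total examinees
p = 12 / 190
p = 0.0632

0.0632


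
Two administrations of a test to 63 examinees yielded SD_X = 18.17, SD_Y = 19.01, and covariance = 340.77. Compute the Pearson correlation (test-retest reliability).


r = cov(X,Y) / (SD_X * SD_Y)
r = 340.77 / (18.17 * 19.01)
r = 340.77 / 345.4117
r = 0.9866

0.9866


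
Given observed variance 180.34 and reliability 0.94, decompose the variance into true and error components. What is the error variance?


var_true = rxx * var_obs = 0.94 * 180.34 = 169.5196
var_error = var_obs - var_true
var_error = 180.34 - 169.5196
var_error = 10.8204

10.8204


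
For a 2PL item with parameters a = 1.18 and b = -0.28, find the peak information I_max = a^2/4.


For 2PL, max info at theta = b = -0.28
I_max = a^2 / 4 = 1.18^2 / 4
= 1.3924 / 4
I_max = 0.3481

0.3481


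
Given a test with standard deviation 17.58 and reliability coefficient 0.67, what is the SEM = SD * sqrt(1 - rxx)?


SEM = SD * sqrt(1 - rxx)
SEM = 17.58 * sqrt(1 - 0.67)
SEM = 17.58 * sqrt(0.33) = 17.58 * 0.574456
SEM = 10.0989

10.0989


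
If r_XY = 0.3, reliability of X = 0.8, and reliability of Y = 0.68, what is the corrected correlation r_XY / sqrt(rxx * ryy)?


r_corrected = rxy / sqrt(rxx * ryy)
= 0.3 / sqrt(0.8 * 0.68)
= 0.3 / sqrt(0.544)
= 0.3 / 0.737564
r_corrected = 0.4067

0.4067


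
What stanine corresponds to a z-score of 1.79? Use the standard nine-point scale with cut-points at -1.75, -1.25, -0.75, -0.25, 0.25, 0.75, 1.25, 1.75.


Stanine boundaries: [-1.75, -1.25, -0.75, -0.25, 0.25, 0.75, 1.25, 1.75]
z = 1.79
Check each boundary:
  z >= -1.75 -> could be stanine 2
  z >= -1.25 -> could be stanine 3
  z >= -0.75 -> could be stanine 4
  z >= -0.25 -> could be stanine 5
  z >= 0.25 -> could be stanine 6
  z >= 0.75 -> could be stanine 7
  z >= 1.25 -> could be stanine 8
  z >= 1.75 -> could be stanine 9
Highest qualifying boundary gives stanine = 9

9


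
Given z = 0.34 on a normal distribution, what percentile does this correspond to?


CDF(z) = 0.5 * (1 + erf(z/sqrt(2)))
erf(0.2404) = 0.2661
CDF = 0.6331
Percentile rank = 0.6331 * 100 = 63.31

63.31


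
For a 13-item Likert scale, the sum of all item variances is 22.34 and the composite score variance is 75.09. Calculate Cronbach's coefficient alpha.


alpha = (k/(k-1)) * (1 - sum(si^2)/s_total^2)
= (13/12) * (1 - 22.34/75.09)
alpha = 0.761

0.761


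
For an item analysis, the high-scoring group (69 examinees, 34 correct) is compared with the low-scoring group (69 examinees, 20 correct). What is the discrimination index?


p_upper = 34/69 = 0.4928
p_lower = 20/69 = 0.2899
D = 0.4928 - 0.2899 = 0.2029

0.2029


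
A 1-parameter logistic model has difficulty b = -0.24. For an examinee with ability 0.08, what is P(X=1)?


theta - b = 0.08 - -0.24 = 0.32
exp(-(theta - b)) = exp(-0.32) = 0.7261
P = 1 / (1 + 0.7261)
P = 0.5793

0.5793


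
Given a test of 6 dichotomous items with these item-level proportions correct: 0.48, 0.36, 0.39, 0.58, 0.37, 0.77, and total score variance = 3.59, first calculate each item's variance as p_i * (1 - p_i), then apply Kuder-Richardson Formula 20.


For each item, compute p_i * q_i:
  Item 1: 0.48 * 0.52 = 0.2496
  Item 2: 0.36 * 0.64 = 0.2304
  Item 3: 0.39 * 0.61 = 0.2379
  Item 4: 0.58 * 0.42 = 0.2436
  Item 5: 0.37 * 0.63 = 0.2331
  Item 6: 0.77 * 0.23 = 0.1771
Sum(p_i * q_i) = 0.2496 + 0.2304 + 0.2379 + 0.2436 + 0.2331 + 0.1771 = 1.3717
KR-20 = (k/(k-1)) * (1 - Sum(p_i*q_i) / Var_total)
= (6/5) * (1 - 1.3717/3.59)
= 1.2 * 0.6179
KR-20 = 0.7415

0.7415


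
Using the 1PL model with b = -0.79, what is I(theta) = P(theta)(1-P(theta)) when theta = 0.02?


P = 1/(1+exp(-(0.02--0.79))) = 0.6921
I = P*(1-P) = 0.6921 * 0.3079
I = 0.2131

0.2131


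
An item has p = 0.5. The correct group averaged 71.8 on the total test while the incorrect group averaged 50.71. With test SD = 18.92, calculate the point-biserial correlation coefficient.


q = 1 - p = 0.5
rpb = ((M1 - M0) / SD) * sqrt(p * q)
rpb = ((71.8 - 50.71) / 18.92) * sqrt(0.5 * 0.5)
rpb = 0.5573

0.5573


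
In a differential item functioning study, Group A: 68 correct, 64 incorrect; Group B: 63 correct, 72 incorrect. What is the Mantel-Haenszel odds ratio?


Odds_A = 68/64 = 1.0625
Odds_B = 63/72 = 0.875
OR = Odds_A / Odds_B = 1.0625 / 0.875
Exactly, OR = (68 * 72) / (64 * 63) = 4896 / 4032
OR = 1.2143

1.2143


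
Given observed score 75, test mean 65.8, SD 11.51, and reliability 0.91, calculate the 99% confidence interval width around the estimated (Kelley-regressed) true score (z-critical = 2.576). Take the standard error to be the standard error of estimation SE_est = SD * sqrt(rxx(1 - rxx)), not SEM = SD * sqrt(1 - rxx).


True score estimate = 0.91*75 + 0.09*65.8 = 74.172
SE_est = SD * sqrt(rxx * (1 - rxx)) = 11.51 * sqrt(0.91 * 0.09) = 11.51 * sqrt(0.0819) = 3.293952
CI = T_est +/- z * SE_est, so width = 2 * z * SE_est = 2 * 2.576 * 3.293952
Width = 16.9704

16.9704


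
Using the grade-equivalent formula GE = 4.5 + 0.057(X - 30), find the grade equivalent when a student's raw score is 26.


raw - median = 26 - 30 = -4
slope * diff = 0.057 * -4 = -0.228
GE = 4.5 + -0.228
GE = 4.272

4.272


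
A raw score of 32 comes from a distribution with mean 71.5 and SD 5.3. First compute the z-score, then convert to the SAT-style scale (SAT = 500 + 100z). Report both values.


z = (X - mean) / SD = (32 - 71.5) / 5.3
z = -39.5 / 5.3
z = -7.4528
SAT-scale = SAT = 500 + 100z
Carry z at full precision (z = -39.5 / 5.3) into the conversion:
SAT-scale = 500 + 100 * (-39.5 / 5.3) = 500 + -3950 / 5.3
SAT-scale = 500 + -745.283
SAT-scale = -245.283

-245.283


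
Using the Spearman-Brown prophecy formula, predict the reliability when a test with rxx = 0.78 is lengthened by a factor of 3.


r_new = (n * rxx) / (1 + (n-1) * rxx)
r_new = (3 * 0.78) / (1 + 2 * 0.78)
r_new = 2.34 / 2.56
r_new = 0.9141

0.9141


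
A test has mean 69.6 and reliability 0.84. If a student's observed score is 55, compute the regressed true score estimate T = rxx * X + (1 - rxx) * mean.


T_est = rxx * X + (1 - rxx) * mean
T_est = 0.84 * 55 + 0.16 * 69.6
T_est = 46.2 + 11.136
T_est = 57.336

57.336


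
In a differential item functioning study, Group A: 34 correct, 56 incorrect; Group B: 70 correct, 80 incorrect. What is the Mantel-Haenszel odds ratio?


Odds_A = 34/56 = 0.6071
Odds_B = 70/80 = 0.875
OR = Odds_A / Odds_B = 0.6071 / 0.875
Exactly, OR = (34 * 80) / (56 * 70) = 2720 / 3920
OR = 0.6939

0.6939


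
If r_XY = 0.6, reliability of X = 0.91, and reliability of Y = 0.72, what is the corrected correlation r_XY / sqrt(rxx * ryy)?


r_corrected = rxy / sqrt(rxx * ryy)
= 0.6 / sqrt(0.91 * 0.72)
= 0.6 / sqrt(0.6552)
= 0.6 / 0.809444
r_corrected = 0.7412

0.7412


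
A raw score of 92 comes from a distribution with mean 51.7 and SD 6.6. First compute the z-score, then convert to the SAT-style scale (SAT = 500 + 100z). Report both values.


z = (X - mean) / SD = (92 - 51.7) / 6.6
z = 40.3 / 6.6
z = 6.1061
SAT-scale = SAT = 500 + 100z
Carry z at full precision (z = 40.3 / 6.6) into the conversion:
SAT-scale = 500 + 100 * (40.3 / 6.6) = 500 + 4030 / 6.6
SAT-scale = 500 + 610.6061
SAT-scale = 1110.6061

1110.6061


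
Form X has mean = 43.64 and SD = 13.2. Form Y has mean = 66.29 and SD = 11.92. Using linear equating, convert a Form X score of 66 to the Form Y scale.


slope = SD_Y / SD_X = 11.92 / 13.2 ~ 0.903
intercept = mean_Y - slope * mean_X = 66.29 - (11.92 / 13.2) * 43.64 ~ 26.8818
Y = slope * X + intercept. To avoid rounding drift from the rounded slope/intercept, evaluate the equivalent form Y = mean_Y + SD_Y * (X - mean_X) / SD_X at full precision:
Y = 66.29 + 11.92 * (66 - 43.64) / 13.2
Y = 66.29 + 11.92 * 22.36 / 13.2
Y = 66.29 + 266.5312 / 13.2
Y = 66.29 + 20.1918
Y = 86.4818

86.4818


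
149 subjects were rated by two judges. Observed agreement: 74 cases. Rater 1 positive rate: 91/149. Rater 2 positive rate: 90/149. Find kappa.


P_o = 74/149 = 0.496644
P_e = (91*90 + 58*59) / 22201 = 0.52304
kappa = (P_o - P_e) / (1 - P_e)
kappa = (0.496644 - 0.52304) / (1 - 0.52304)
kappa = -0.0553

-0.0553


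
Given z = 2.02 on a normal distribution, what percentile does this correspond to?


CDF(z) = 0.5 * (1 + erf(z/sqrt(2)))
erf(1.4284) = 0.9566
CDF = 0.9783
Percentile rank = 0.9783 * 100 = 97.83

97.83


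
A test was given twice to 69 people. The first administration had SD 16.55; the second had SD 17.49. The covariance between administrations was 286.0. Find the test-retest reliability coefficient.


r = cov(X,Y) / (SD_X * SD_Y)
r = 286.0 / (16.55 * 17.49)
r = 286.0 / 289.4595
r = 0.988

0.988


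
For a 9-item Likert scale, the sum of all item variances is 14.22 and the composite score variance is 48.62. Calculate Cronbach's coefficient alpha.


alpha = (k/(k-1)) * (1 - sum(si^2)/s_total^2)
= (9/8) * (1 - 14.22/48.62)
alpha = 0.796

0.796


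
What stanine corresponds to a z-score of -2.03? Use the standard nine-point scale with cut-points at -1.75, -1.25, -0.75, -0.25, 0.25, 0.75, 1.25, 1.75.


Stanine boundaries: [-1.75, -1.25, -0.75, -0.25, 0.25, 0.75, 1.25, 1.75]
z = -2.03
Check each boundary:
  z < -1.75
  z < -1.25
  z < -0.75
  z < -0.25
  z < 0.25
  z < 0.75
  z < 1.25
  z < 1.75
Highest qualifying boundary gives stanine = 1

1


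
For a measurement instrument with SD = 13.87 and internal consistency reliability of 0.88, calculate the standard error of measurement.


SEM = SD * sqrt(1 - rxx)
SEM = 13.87 * sqrt(1 - 0.88)
SEM = 13.87 * sqrt(0.12) = 13.87 * 0.34641
SEM = 4.8047

4.8047


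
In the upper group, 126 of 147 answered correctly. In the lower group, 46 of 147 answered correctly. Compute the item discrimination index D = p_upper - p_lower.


p_upper = 126/147 = 0.8571
p_lower = 46/147 = 0.3129
D = 0.8571 - 0.3129 = 0.5442

0.5442


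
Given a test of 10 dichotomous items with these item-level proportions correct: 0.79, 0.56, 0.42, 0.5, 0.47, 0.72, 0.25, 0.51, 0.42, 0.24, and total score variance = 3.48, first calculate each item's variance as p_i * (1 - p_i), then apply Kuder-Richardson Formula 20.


For each item, compute p_i * q_i:
  Item 1: 0.79 * 0.21 = 0.1659
  Item 2: 0.56 * 0.44 = 0.2464
  Item 3: 0.42 * 0.58 = 0.2436
  Item 4: 0.5 * 0.5 = 0.25
  Item 5: 0.47 * 0.53 = 0.2491
  Item 6: 0.72 * 0.28 = 0.2016
  Item 7: 0.25 * 0.75 = 0.1875
  Item 8: 0.51 * 0.49 = 0.2499
  Item 9: 0.42 * 0.58 = 0.2436
  Item 10: 0.24 * 0.76 = 0.1824
Sum(p_i * q_i) = 0.1659 + 0.2464 + 0.2436 + 0.25 + 0.2491 + 0.2016 + 0.1875 + 0.2499 + 0.2436 + 0.1824 = 2.22
KR-20 = (k/(k-1)) * (1 - Sum(p_i*q_i) / Var_total)
= (10/9) * (1 - 2.22/3.48)
= 1.1111 * 0.3621
KR-20 = 0.4023

0.4023


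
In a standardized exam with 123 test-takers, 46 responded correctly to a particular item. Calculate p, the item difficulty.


Item difficulty p = number correct / total examinees
p = 46 / 123
p = 0.374

0.374


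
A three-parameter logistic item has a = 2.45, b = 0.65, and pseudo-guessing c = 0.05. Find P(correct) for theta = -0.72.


logit = 2.45*(-0.72 - 0.65) = -3.3565
P* = 1/(1 + exp(--3.3565)) = 0.0337
P = 0.05 + (1 - 0.05) * 0.0337
P = 0.082

0.082


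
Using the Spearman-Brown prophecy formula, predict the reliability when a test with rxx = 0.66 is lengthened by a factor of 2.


r_new = (n * rxx) / (1 + (n-1) * rxx)
r_new = (2 * 0.66) / (1 + 1 * 0.66)
r_new = 1.32 / 1.66
r_new = 0.7952

0.7952


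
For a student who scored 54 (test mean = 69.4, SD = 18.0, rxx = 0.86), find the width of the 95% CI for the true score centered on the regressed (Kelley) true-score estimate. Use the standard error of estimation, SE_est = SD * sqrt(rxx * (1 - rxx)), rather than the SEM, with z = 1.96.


True score estimate = 0.86*54 + 0.14*69.4 = 56.156
SE_est = SD * sqrt(rxx * (1 - rxx)) = 18.0 * sqrt(0.86 * 0.14) = 18.0 * sqrt(0.1204) = 6.245767
CI = T_est +/- z * SE_est, so width = 2 * z * SE_est = 2 * 1.96 * 6.245767
Width = 24.4834

24.4834


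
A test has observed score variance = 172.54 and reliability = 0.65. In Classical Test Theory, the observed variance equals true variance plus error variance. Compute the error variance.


var_true = rxx * var_obs = 0.65 * 172.54 = 112.151
var_error = var_obs - var_true
var_error = 172.54 - 112.151
var_error = 60.389

60.389


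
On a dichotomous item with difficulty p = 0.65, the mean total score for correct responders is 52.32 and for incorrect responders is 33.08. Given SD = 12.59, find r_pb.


q = 1 - p = 0.35
rpb = ((M1 - M0) / SD) * sqrt(p * q)
rpb = ((52.32 - 33.08) / 12.59) * sqrt(0.65 * 0.35)
rpb = 0.7289

0.7289


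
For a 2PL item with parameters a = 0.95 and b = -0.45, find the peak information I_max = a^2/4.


For 2PL, max info at theta = b = -0.45
I_max = a^2 / 4 = 0.95^2 / 4
= 0.9025 / 4
I_max = 0.2256

0.2256


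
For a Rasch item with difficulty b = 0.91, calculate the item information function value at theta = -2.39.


P = 1/(1+exp(-(-2.39-0.91))) = 0.0356
I = P*(1-P) = 0.0356 * 0.9644
I = 0.0343

0.0343


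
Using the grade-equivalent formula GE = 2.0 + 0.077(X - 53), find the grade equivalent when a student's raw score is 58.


raw - median = 58 - 53 = 5
slope * diff = 0.077 * 5 = 0.385
GE = 2.0 + 0.385
GE = 2.385

2.385


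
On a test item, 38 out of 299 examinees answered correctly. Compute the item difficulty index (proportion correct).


Item difficulty p = number correct / total examinees
p = 38 / 299
p = 0.1271

0.1271


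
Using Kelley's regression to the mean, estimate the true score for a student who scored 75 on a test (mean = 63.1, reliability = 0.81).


T_est = rxx * X + (1 - rxx) * mean
T_est = 0.81 * 75 + 0.19 * 63.1
T_est = 60.75 + 11.989
T_est = 72.739

72.739


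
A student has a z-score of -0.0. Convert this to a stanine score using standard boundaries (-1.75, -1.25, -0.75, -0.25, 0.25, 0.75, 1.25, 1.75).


Stanine boundaries: [-1.75, -1.25, -0.75, -0.25, 0.25, 0.75, 1.25, 1.75]
z = -0.0
Check each boundary:
  z >= -1.75 -> could be stanine 2
  z >= -1.25 -> could be stanine 3
  z >= -0.75 -> could be stanine 4
  z >= -0.25 -> could be stanine 5
  z < 0.25
  z < 0.75
  z < 1.25
  z < 1.75
Highest qualifying boundary gives stanine = 5

5


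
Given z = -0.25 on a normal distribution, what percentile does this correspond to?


CDF(z) = 0.5 * (1 + erf(z/sqrt(2)))
erf(-0.1768) = -0.1974
CDF = 0.4013
Percentile rank = 0.4013 * 100 = 40.13

40.13


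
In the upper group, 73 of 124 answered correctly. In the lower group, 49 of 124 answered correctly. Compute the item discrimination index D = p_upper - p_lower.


p_upper = 73/124 = 0.5887
p_lower = 49/124 = 0.3952
D = 0.5887 - 0.3952 = 0.1935

0.1935


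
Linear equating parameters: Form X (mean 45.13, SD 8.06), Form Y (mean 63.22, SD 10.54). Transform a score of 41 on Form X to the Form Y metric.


slope = SD_Y / SD_X = 10.54 / 8.06 ~ 1.3077
intercept = mean_Y - slope * mean_X = 63.22 - (10.54 / 8.06) * 45.13 ~ 4.2038
Y = slope * X + intercept. To avoid rounding drift from the rounded slope/intercept, evaluate the equivalent form Y = mean_Y + SD_Y * (X - mean_X) / SD_X at full precision:
Y = 63.22 + 10.54 * (41 - 45.13) / 8.06
Y = 63.22 - 10.54 * 4.13 / 8.06
Y = 63.22 - 43.5302 / 8.06
Y = 63.22 - 5.4008
Y = 57.8192

57.8192


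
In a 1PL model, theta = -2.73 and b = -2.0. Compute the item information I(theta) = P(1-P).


P = 1/(1+exp(-(-2.73--2.0))) = 0.3252
I = P*(1-P) = 0.3252 * 0.6748
I = 0.2194

0.2194


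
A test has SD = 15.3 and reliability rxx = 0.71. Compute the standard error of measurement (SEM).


SEM = SD * sqrt(1 - rxx)
SEM = 15.3 * sqrt(1 - 0.71)
SEM = 15.3 * sqrt(0.29) = 15.3 * 0.538516
SEM = 8.2393

8.2393


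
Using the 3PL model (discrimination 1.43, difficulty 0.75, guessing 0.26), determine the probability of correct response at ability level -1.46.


logit = 1.43*(-1.46 - 0.75) = -3.1603
P* = 1/(1 + exp(--3.1603)) = 0.0407
P = 0.26 + (1 - 0.26) * 0.0407
P = 0.2901

0.2901


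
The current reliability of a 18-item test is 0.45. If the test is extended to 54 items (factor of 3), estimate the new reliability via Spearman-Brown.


r_new = (n * rxx) / (1 + (n-1) * rxx)
r_new = (3 * 0.45) / (1 + 2 * 0.45)
r_new = 1.35 / 1.9
r_new = 0.7105

0.7105


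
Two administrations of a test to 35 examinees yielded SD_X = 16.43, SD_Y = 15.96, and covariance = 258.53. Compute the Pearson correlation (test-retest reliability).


r = cov(X,Y) / (SD_X * SD_Y)
r = 258.53 / (16.43 * 15.96)
r = 258.53 / 262.2228
r = 0.9859

0.9859


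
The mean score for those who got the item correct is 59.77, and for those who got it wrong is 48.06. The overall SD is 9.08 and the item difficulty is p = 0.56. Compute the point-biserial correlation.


q = 1 - p = 0.44
rpb = ((M1 - M0) / SD) * sqrt(p * q)
rpb = ((59.77 - 48.06) / 9.08) * sqrt(0.56 * 0.44)
rpb = 0.6402

0.6402


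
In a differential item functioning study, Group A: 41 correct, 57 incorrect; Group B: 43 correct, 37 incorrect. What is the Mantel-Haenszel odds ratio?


Odds_A = 41/57 = 0.7193
Odds_B = 43/37 = 1.1622
OR = Odds_A / Odds_B = 0.7193 / 1.1622
Exactly, OR = (41 * 37) / (57 * 43) = 1517 / 2451
OR = 0.6189

0.6189


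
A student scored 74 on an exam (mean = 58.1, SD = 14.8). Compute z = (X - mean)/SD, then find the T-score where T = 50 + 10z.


z = (X - mean) / SD = (74 - 58.1) / 14.8
z = 15.9 / 14.8
z = 1.0743
T-score = T = 50 + 10z
Carry z at full precision (z = 15.9 / 14.8) into the conversion:
T-score = 50 + 10 * (15.9 / 14.8) = 50 + 159 / 14.8
T-score = 50 + 10.7432
T-score = 60.7432

60.7432


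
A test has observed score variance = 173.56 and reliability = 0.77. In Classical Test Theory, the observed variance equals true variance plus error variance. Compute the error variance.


var_true = rxx * var_obs = 0.77 * 173.56 = 133.6412
var_error = var_obs - var_true
var_error = 173.56 - 133.6412
var_error = 39.9188

39.9188


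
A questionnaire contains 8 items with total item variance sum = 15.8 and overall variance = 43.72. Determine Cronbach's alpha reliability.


alpha = (k/(k-1)) * (1 - sum(si^2)/s_total^2)
= (8/7) * (1 - 15.8/43.72)
alpha = 0.7298

0.7298


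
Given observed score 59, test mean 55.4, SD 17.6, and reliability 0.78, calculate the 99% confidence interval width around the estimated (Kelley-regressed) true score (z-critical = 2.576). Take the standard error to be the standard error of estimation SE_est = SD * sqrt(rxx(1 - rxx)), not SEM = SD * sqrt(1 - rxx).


True score estimate = 0.78*59 + 0.22*55.4 = 58.208
SE_est = SD * sqrt(rxx * (1 - rxx)) = 17.6 * sqrt(0.78 * 0.22) = 17.6 * sqrt(0.1716) = 7.290735
CI = T_est +/- z * SE_est, so width = 2 * z * SE_est = 2 * 2.576 * 7.290735
Width = 37.5619

37.5619


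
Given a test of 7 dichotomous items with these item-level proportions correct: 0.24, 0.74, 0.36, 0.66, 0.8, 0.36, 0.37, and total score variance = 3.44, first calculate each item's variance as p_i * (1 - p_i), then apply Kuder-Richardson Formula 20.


For each item, compute p_i * q_i:
  Item 1: 0.24 * 0.76 = 0.1824
  Item 2: 0.74 * 0.26 = 0.1924
  Item 3: 0.36 * 0.64 = 0.2304
  Item 4: 0.66 * 0.34 = 0.2244
  Item 5: 0.8 * 0.2 = 0.16
  Item 6: 0.36 * 0.64 = 0.2304
  Item 7: 0.37 * 0.63 = 0.2331
Sum(p_i * q_i) = 0.1824 + 0.1924 + 0.2304 + 0.2244 + 0.16 + 0.2304 + 0.2331 = 1.4531
KR-20 = (k/(k-1)) * (1 - Sum(p_i*q_i) / Var_total)
= (7/6) * (1 - 1.4531/3.44)
= 1.1667 * 0.5776
KR-20 = 0.6739

0.6739


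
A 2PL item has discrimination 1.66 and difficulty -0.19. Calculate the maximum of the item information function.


For 2PL, max info at theta = b = -0.19
I_max = a^2 / 4 = 1.66^2 / 4
= 2.7556 / 4
I_max = 0.6889

0.6889


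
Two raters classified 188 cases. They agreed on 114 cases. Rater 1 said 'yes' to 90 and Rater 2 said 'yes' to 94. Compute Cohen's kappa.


P_o = 114/188 = 0.606383
P_e = (90*94 + 98*94) / 35344 = 0.5
kappa = (P_o - P_e) / (1 - P_e)
kappa = (0.606383 - 0.5) / (1 - 0.5)
kappa = 0.2128

0.2128


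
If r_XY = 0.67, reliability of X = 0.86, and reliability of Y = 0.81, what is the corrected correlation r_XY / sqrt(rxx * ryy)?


r_corrected = rxy / sqrt(rxx * ryy)
= 0.67 / sqrt(0.86 * 0.81)
= 0.67 / sqrt(0.6966)
= 0.67 / 0.834626
r_corrected = 0.8028

0.8028


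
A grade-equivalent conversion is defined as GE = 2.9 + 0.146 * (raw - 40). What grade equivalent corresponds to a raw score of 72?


raw - median = 72 - 40 = 32
slope * diff = 0.146 * 32 = 4.672
GE = 2.9 + 4.672
GE = 7.572

7.572


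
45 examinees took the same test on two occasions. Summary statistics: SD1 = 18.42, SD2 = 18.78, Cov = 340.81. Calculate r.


r = cov(X,Y) / (SD_X * SD_Y)
r = 340.81 / (18.42 * 18.78)
r = 340.81 / 345.9276
r = 0.9852

0.9852


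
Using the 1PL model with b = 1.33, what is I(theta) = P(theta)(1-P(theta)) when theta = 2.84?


P = 1/(1+exp(-(2.84-1.33))) = 0.8191
I = P*(1-P) = 0.8191 * 0.1809
I = 0.1482

0.1482


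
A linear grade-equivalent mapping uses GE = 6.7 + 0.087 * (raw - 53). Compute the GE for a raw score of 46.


raw - median = 46 - 53 = -7
slope * diff = 0.087 * -7 = -0.609
GE = 6.7 + -0.609
GE = 6.091

6.091


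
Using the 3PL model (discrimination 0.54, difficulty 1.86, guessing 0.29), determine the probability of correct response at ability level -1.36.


logit = 0.54*(-1.36 - 1.86) = -1.7388
P* = 1/(1 + exp(--1.7388)) = 0.1495
P = 0.29 + (1 - 0.29) * 0.1495
P = 0.3961

0.3961


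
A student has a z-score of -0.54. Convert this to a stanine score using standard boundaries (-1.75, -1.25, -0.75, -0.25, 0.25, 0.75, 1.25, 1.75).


Stanine boundaries: [-1.75, -1.25, -0.75, -0.25, 0.25, 0.75, 1.25, 1.75]
z = -0.54
Check each boundary:
  z >= -1.75 -> could be stanine 2
  z >= -1.25 -> could be stanine 3
  z >= -0.75 -> could be stanine 4
  z < -0.25
  z < 0.25
  z < 0.75
  z < 1.25
  z < 1.75
Highest qualifying boundary gives stanine = 4

4


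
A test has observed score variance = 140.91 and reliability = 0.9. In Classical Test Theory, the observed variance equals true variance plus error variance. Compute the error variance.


var_true = rxx * var_obs = 0.9 * 140.91 = 126.819
var_error = var_obs - var_true
var_error = 140.91 - 126.819
var_error = 14.091

14.091


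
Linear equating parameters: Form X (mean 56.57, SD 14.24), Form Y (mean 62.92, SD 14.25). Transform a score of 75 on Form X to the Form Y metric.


slope = SD_Y / SD_X = 14.25 / 14.24 ~ 1.0007
intercept = mean_Y - slope * mean_X = 62.92 - (14.25 / 14.24) * 56.57 ~ 6.3103
Y = slope * X + intercept. To avoid rounding drift from the rounded slope/intercept, evaluate the equivalent form Y = mean_Y + SD_Y * (X - mean_X) / SD_X at full precision:
Y = 62.92 + 14.25 * (75 - 56.57) / 14.24
Y = 62.92 + 14.25 * 18.43 / 14.24
Y = 62.92 + 262.6275 / 14.24
Y = 62.92 + 18.4429
Y = 81.3629

81.3629


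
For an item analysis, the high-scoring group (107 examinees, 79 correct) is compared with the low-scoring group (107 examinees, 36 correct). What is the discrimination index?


p_upper = 79/107 = 0.7383
p_lower = 36/107 = 0.3364
D = 0.7383 - 0.3364 = 0.4019

0.4019


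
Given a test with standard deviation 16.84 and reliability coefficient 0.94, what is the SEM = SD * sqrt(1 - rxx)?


SEM = SD * sqrt(1 - rxx)
SEM = 16.84 * sqrt(1 - 0.94)
SEM = 16.84 * sqrt(0.06) = 16.84 * 0.244949
SEM = 4.1249

4.1249


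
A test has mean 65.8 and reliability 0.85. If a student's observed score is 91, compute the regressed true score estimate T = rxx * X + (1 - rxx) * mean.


T_est = rxx * X + (1 - rxx) * mean
T_est = 0.85 * 91 + 0.15 * 65.8
T_est = 77.35 + 9.87
T_est = 87.22

87.22


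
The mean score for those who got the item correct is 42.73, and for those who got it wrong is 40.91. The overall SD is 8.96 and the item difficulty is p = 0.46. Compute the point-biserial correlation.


q = 1 - p = 0.54
rpb = ((M1 - M0) / SD) * sqrt(p * q)
rpb = ((42.73 - 40.91) / 8.96) * sqrt(0.46 * 0.54)
rpb = 0.1012

0.1012


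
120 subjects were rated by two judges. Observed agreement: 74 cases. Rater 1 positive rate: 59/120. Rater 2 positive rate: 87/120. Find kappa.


P_o = 74/120 = 0.616667
P_e = (59*87 + 61*33) / 14400 = 0.49625
kappa = (P_o - P_e) / (1 - P_e)
kappa = (0.616667 - 0.49625) / (1 - 0.49625)
kappa = 0.239

0.239


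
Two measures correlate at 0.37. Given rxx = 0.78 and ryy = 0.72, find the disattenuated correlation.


r_corrected = rxy / sqrt(rxx * ryy)
= 0.37 / sqrt(0.78 * 0.72)
= 0.37 / sqrt(0.5616)
= 0.37 / 0.7494
r_corrected = 0.4937

0.4937


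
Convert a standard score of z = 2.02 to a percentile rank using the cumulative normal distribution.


CDF(z) = 0.5 * (1 + erf(z/sqrt(2)))
erf(1.4284) = 0.9566
CDF = 0.9783
Percentile rank = 0.9783 * 100 = 97.83

97.83


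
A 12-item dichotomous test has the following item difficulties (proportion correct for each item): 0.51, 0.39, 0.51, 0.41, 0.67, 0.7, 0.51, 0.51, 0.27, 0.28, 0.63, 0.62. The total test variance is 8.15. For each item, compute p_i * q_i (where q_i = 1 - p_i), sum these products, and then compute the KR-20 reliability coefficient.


For each item, compute p_i * q_i:
  Item 1: 0.51 * 0.49 = 0.2499
  Item 2: 0.39 * 0.61 = 0.2379
  Item 3: 0.51 * 0.49 = 0.2499
  Item 4: 0.41 * 0.59 = 0.2419
  Item 5: 0.67 * 0.33 = 0.2211
  Item 6: 0.7 * 0.3 = 0.21
  Item 7: 0.51 * 0.49 = 0.2499
  Item 8: 0.51 * 0.49 = 0.2499
  Item 9: 0.27 * 0.73 = 0.1971
  Item 10: 0.28 * 0.72 = 0.2016
  Item 11: 0.63 * 0.37 = 0.2331
  Item 12: 0.62 * 0.38 = 0.2356
Sum(p_i * q_i) = 0.2499 + 0.2379 + 0.2499 + 0.2419 + 0.2211 + 0.21 + 0.2499 + 0.2499 + 0.1971 + 0.2016 + 0.2331 + 0.2356 = 2.7779
KR-20 = (k/(k-1)) * (1 - Sum(p_i*q_i) / Var_total)
= (12/11) * (1 - 2.7779/8.15)
= 1.0909 * 0.6592
KR-20 = 0.7191

0.7191


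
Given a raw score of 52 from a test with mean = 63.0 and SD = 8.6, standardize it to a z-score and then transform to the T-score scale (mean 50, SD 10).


z = (X - mean) / SD = (52 - 63.0) / 8.6
z = -11.0 / 8.6
z = -1.2791
T-score = T = 50 + 10z
Carry z at full precision (z = -11.0 / 8.6) into the conversion:
T-score = 50 + 10 * (-11.0 / 8.6) = 50 + -110 / 8.6
T-score = 50 + -12.7907
T-score = 37.2093

37.2093


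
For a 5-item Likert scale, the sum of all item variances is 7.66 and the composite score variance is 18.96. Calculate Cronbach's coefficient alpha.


alpha = (k/(k-1)) * (1 - sum(si^2)/s_total^2)
= (5/4) * (1 - 7.66/18.96)
alpha = 0.745

0.745


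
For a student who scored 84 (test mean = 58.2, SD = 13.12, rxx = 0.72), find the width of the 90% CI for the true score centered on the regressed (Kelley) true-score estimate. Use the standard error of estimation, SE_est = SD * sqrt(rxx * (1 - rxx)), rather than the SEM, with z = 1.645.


True score estimate = 0.72*84 + 0.28*58.2 = 76.776
SE_est = SD * sqrt(rxx * (1 - rxx)) = 13.12 * sqrt(0.72 * 0.28) = 13.12 * sqrt(0.2016) = 5.890865
CI = T_est +/- z * SE_est, so width = 2 * z * SE_est = 2 * 1.645 * 5.890865
Width = 19.3809

19.3809


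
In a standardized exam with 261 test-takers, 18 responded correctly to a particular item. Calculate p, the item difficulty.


Item difficulty p = number correct / total examinees
p = 18 / 261
p = 0.069

0.069


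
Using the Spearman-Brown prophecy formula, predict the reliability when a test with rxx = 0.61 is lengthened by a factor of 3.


r_new = (n * rxx) / (1 + (n-1) * rxx)
r_new = (3 * 0.61) / (1 + 2 * 0.61)
r_new = 1.83 / 2.22
r_new = 0.8243

0.8243


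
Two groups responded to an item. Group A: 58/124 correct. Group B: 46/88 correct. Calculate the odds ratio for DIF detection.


Odds_A = 58/66 = 0.8788
Odds_B = 46/42 = 1.0952
OR = Odds_A / Odds_B = 0.8788 / 1.0952
Exactly, OR = (58 * 42) / (66 * 46) = 2436 / 3036
OR = 0.8024

0.8024


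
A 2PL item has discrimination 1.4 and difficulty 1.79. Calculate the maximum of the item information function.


For 2PL, max info at theta = b = 1.79
I_max = a^2 / 4 = 1.4^2 / 4
= 1.96 / 4
I_max = 0.49

0.49


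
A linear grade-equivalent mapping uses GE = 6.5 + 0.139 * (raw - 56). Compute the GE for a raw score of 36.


raw - median = 36 - 56 = -20
slope * diff = 0.139 * -20 = -2.78
GE = 6.5 + -2.78
GE = 3.72

3.72


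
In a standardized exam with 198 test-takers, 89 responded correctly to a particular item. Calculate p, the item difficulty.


Item difficulty p = number correct / total examinees
p = 89 / 198
p = 0.4495

0.4495


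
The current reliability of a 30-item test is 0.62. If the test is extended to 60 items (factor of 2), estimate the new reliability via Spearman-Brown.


r_new = (n * rxx) / (1 + (n-1) * rxx)
r_new = (2 * 0.62) / (1 + 1 * 0.62)
r_new = 1.24 / 1.62
r_new = 0.7654

0.7654


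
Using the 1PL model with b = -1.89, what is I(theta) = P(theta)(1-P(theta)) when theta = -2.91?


P = 1/(1+exp(-(-2.91--1.89))) = 0.265
I = P*(1-P) = 0.265 * 0.735
I = 0.1948

0.1948


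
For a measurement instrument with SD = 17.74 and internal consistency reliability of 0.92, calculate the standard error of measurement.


SEM = SD * sqrt(1 - rxx)
SEM = 17.74 * sqrt(1 - 0.92)
SEM = 17.74 * sqrt(0.08) = 17.74 * 0.282843
SEM = 5.0176

5.0176


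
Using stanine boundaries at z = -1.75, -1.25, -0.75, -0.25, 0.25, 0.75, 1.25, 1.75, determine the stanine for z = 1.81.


Stanine boundaries: [-1.75, -1.25, -0.75, -0.25, 0.25, 0.75, 1.25, 1.75]
z = 1.81
Check each boundary:
  z >= -1.75 -> could be stanine 2
  z >= -1.25 -> could be stanine 3
  z >= -0.75 -> could be stanine 4
  z >= -0.25 -> could be stanine 5
  z >= 0.25 -> could be stanine 6
  z >= 0.75 -> could be stanine 7
  z >= 1.25 -> could be stanine 8
  z >= 1.75 -> could be stanine 9
Highest qualifying boundary gives stanine = 9

9


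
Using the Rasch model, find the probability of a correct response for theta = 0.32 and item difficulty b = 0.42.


theta - b = 0.32 - 0.42 = -0.1
exp(-(theta - b)) = exp(0.1) = 1.1052
P = 1 / (1 + 1.1052)
P = 0.475

0.475


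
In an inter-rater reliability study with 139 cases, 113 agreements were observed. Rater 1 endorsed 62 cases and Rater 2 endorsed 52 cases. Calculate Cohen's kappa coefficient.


P_o = 113/139 = 0.81295
P_e = (62*52 + 77*87) / 19321 = 0.513586
kappa = (P_o - P_e) / (1 - P_e)
kappa = (0.81295 - 0.513586) / (1 - 0.513586)
kappa = 0.6155

0.6155


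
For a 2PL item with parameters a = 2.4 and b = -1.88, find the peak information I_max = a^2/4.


For 2PL, max info at theta = b = -1.88
I_max = a^2 / 4 = 2.4^2 / 4
= 5.76 / 4
I_max = 1.44

1.44


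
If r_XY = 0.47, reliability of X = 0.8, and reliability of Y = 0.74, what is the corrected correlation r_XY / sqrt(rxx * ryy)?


r_corrected = rxy / sqrt(rxx * ryy)
= 0.47 / sqrt(0.8 * 0.74)
= 0.47 / sqrt(0.592)
= 0.47 / 0.769415
r_corrected = 0.6109

0.6109


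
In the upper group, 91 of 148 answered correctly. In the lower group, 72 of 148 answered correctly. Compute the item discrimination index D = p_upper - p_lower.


p_upper = 91/148 = 0.6149
p_lower = 72/148 = 0.4865
D = 0.6149 - 0.4865 = 0.1284

0.1284


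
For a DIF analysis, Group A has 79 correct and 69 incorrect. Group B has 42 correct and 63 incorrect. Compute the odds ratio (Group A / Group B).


Odds_A = 79/69 = 1.1449
Odds_B = 42/63 = 0.6667
OR = Odds_A / Odds_B = 1.1449 / 0.6667
Exactly, OR = (79 * 63) / (69 * 42) = 4977 / 2898
OR = 1.7174

1.7174


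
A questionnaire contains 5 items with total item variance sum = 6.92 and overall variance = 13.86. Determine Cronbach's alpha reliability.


alpha = (k/(k-1)) * (1 - sum(si^2)/s_total^2)
= (5/4) * (1 - 6.92/13.86)
alpha = 0.6259

0.6259


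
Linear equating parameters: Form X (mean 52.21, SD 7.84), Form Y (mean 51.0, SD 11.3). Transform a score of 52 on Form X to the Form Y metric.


slope = SD_Y / SD_X = 11.3 / 7.84 ~ 1.4413
intercept = mean_Y - slope * mean_X = 51.0 - (11.3 / 7.84) * 52.21 ~ -24.2517
Y = slope * X + intercept. To avoid rounding drift from the rounded slope/intercept, evaluate the equivalent form Y = mean_Y + SD_Y * (X - mean_X) / SD_X at full precision:
Y = 51.0 + 11.3 * (52 - 52.21) / 7.84
Y = 51.0 - 11.3 * 0.21 / 7.84
Y = 51.0 - 2.373 / 7.84
Y = 51.0 - 0.3027
Y = 50.6973

50.6973


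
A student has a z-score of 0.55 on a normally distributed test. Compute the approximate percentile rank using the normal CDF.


CDF(z) = 0.5 * (1 + erf(z/sqrt(2)))
erf(0.3889) = 0.4177
CDF = 0.7088
Percentile rank = 0.7088 * 100 = 70.88

70.88


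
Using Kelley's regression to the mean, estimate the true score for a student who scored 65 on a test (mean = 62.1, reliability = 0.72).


T_est = rxx * X + (1 - rxx) * mean
T_est = 0.72 * 65 + 0.28 * 62.1
T_est = 46.8 + 17.388
T_est = 64.188

64.188


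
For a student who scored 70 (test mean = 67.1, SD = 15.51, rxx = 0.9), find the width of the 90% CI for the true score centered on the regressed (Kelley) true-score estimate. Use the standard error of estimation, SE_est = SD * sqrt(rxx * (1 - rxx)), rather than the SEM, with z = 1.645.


True score estimate = 0.9*70 + 0.1*67.1 = 69.71
SE_est = SD * sqrt(rxx * (1 - rxx)) = 15.51 * sqrt(0.9 * 0.1) = 15.51 * sqrt(0.09) = 4.653
CI = T_est +/- z * SE_est, so width = 2 * z * SE_est = 2 * 1.645 * 4.653
Width = 15.3084

15.3084


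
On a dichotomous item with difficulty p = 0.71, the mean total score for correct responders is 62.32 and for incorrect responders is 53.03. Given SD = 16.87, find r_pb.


q = 1 - p = 0.29
rpb = ((M1 - M0) / SD) * sqrt(p * q)
rpb = ((62.32 - 53.03) / 16.87) * sqrt(0.71 * 0.29)
rpb = 0.2499

0.2499


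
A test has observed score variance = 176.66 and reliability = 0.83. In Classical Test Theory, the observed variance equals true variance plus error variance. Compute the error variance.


var_true = rxx * var_obs = 0.83 * 176.66 = 146.6278
var_error = var_obs - var_true
var_error = 176.66 - 146.6278
var_error = 30.0322

30.0322


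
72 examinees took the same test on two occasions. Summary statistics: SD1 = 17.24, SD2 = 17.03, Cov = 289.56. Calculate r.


r = cov(X,Y) / (SD_X * SD_Y)
r = 289.56 / (17.24 * 17.03)
r = 289.56 / 293.5972
r = 0.9862

0.9862


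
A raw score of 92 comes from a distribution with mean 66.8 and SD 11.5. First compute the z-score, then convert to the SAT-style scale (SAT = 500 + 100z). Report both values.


z = (X - mean) / SD = (92 - 66.8) / 11.5
z = 25.2 / 11.5
z = 2.1913
SAT-scale = SAT = 500 + 100z
Carry z at full precision (z = 25.2 / 11.5) into the conversion:
SAT-scale = 500 + 100 * (25.2 / 11.5) = 500 + 2520 / 11.5
SAT-scale = 500 + 219.1304
SAT-scale = 719.1304

719.1304


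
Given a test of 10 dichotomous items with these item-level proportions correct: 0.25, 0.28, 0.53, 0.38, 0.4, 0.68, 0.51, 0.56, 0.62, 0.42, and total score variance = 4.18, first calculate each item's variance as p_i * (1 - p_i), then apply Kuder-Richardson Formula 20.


For each item, compute p_i * q_i:
  Item 1: 0.25 * 0.75 = 0.1875
  Item 2: 0.28 * 0.72 = 0.2016
  Item 3: 0.53 * 0.47 = 0.2491
  Item 4: 0.38 * 0.62 = 0.2356
  Item 5: 0.4 * 0.6 = 0.24
  Item 6: 0.68 * 0.32 = 0.2176
  Item 7: 0.51 * 0.49 = 0.2499
  Item 8: 0.56 * 0.44 = 0.2464
  Item 9: 0.62 * 0.38 = 0.2356
  Item 10: 0.42 * 0.58 = 0.2436
Sum(p_i * q_i) = 0.1875 + 0.2016 + 0.2491 + 0.2356 + 0.24 + 0.2176 + 0.2499 + 0.2464 + 0.2356 + 0.2436 = 2.3069
KR-20 = (k/(k-1)) * (1 - Sum(p_i*q_i) / Var_total)
= (10/9) * (1 - 2.3069/4.18)
= 1.1111 * 0.4481
KR-20 = 0.4979

0.4979


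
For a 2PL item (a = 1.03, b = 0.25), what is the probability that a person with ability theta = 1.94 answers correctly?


a*(theta - b) = 1.03 * (1.94 - 0.25) = 1.7407
exp(-1.7407) = 0.1754
P = 1 / (1 + 0.1754)
P = 0.8508

0.8508


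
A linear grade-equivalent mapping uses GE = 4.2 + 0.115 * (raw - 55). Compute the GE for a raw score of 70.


raw - median = 70 - 55 = 15
slope * diff = 0.115 * 15 = 1.725
GE = 4.2 + 1.725
GE = 5.925

5.925


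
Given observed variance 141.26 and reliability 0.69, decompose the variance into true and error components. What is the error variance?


var_true = rxx * var_obs = 0.69 * 141.26 = 97.4694
var_error = var_obs - var_true
var_error = 141.26 - 97.4694
var_error = 43.7906

43.7906


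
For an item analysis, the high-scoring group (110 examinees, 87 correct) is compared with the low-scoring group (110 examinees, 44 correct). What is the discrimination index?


p_upper = 87/110 = 0.7909
p_lower = 44/110 = 0.4
D = 0.7909 - 0.4 = 0.3909

0.3909


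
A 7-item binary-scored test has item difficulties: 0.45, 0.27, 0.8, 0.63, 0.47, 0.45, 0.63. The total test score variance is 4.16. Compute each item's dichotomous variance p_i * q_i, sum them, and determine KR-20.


For each item, compute p_i * q_i:
  Item 1: 0.45 * 0.55 = 0.2475
  Item 2: 0.27 * 0.73 = 0.1971
  Item 3: 0.8 * 0.2 = 0.16
  Item 4: 0.63 * 0.37 = 0.2331
  Item 5: 0.47 * 0.53 = 0.2491
  Item 6: 0.45 * 0.55 = 0.2475
  Item 7: 0.63 * 0.37 = 0.2331
Sum(p_i * q_i) = 0.2475 + 0.1971 + 0.16 + 0.2331 + 0.2491 + 0.2475 + 0.2331 = 1.5674
KR-20 = (k/(k-1)) * (1 - Sum(p_i*q_i) / Var_total)
= (7/6) * (1 - 1.5674/4.16)
= 1.1667 * 0.6232
KR-20 = 0.7271

0.7271


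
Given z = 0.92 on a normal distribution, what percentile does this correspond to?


CDF(z) = 0.5 * (1 + erf(z/sqrt(2)))
erf(0.6505) = 0.6424
CDF = 0.8212
Percentile rank = 0.8212 * 100 = 82.12

82.12


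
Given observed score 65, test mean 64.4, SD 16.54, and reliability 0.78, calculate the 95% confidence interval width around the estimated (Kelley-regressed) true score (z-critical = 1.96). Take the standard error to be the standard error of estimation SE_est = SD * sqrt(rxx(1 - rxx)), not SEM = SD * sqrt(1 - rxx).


True score estimate = 0.78*65 + 0.22*64.4 = 64.868
SE_est = SD * sqrt(rxx * (1 - rxx)) = 16.54 * sqrt(0.78 * 0.22) = 16.54 * sqrt(0.1716) = 6.851634
CI = T_est +/- z * SE_est, so width = 2 * z * SE_est = 2 * 1.96 * 6.851634
Width = 26.8584

26.8584


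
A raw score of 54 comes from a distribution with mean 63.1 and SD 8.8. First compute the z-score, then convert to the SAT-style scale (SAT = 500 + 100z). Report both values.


z = (X - mean) / SD = (54 - 63.1) / 8.8
z = -9.1 / 8.8
z = -1.0341
SAT-scale = SAT = 500 + 100z
Carry z at full precision (z = -9.1 / 8.8) into the conversion:
SAT-scale = 500 + 100 * (-9.1 / 8.8) = 500 + -910 / 8.8
SAT-scale = 500 + -103.4091
SAT-scale = 396.5909

396.5909


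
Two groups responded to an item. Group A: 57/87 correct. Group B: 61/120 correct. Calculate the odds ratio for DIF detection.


Odds_A = 57/30 = 1.9
Odds_B = 61/59 = 1.0339
OR = Odds_A / Odds_B = 1.9 / 1.0339
Exactly, OR = (57 * 59) / (30 * 61) = 3363 / 1830
OR = 1.8377

1.8377


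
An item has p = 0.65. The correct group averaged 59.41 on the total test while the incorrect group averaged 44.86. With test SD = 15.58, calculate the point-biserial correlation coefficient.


q = 1 - p = 0.35
rpb = ((M1 - M0) / SD) * sqrt(p * q)
rpb = ((59.41 - 44.86) / 15.58) * sqrt(0.65 * 0.35)
rpb = 0.4454

0.4454


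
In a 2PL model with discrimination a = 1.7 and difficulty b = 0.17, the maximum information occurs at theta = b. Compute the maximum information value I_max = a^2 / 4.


For 2PL, max info at theta = b = 0.17
I_max = a^2 / 4 = 1.7^2 / 4
= 2.89 / 4
I_max = 0.7225

0.7225


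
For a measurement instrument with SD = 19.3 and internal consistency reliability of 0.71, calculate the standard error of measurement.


SEM = SD * sqrt(1 - rxx)
SEM = 19.3 * sqrt(1 - 0.71)
SEM = 19.3 * sqrt(0.29) = 19.3 * 0.538516
SEM = 10.3934

10.3934


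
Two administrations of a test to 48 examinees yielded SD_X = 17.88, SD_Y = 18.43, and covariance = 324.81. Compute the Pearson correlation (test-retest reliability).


r = cov(X,Y) / (SD_X * SD_Y)
r = 324.81 / (17.88 * 18.43)
r = 324.81 / 329.5284
r = 0.9857

0.9857
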